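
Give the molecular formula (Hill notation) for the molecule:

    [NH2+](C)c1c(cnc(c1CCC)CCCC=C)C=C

Heavy atoms from the SMILES: 16 C, 2 N.
Implicit hydrogens by atom environment:
  7 × C: 2 H each → 14
  4 × C (aromatic): no H
  2 × C: 3 H each → 6
  2 × C: 1 H each → 2
  1 × C (aromatic): 1 H
  1 × N (charge +1): 2 H
  1 × N (aromatic): no H
  Total hydrogens = 25.
Net charge +1.
Molecular formula: C16H25N2+

C16H25N2+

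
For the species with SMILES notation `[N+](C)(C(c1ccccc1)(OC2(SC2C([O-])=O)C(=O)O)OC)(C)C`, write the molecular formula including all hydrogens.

C15H19NO6S

Heavy atoms from the SMILES: 15 C, 1 N, 6 O, 1 S.
Implicit hydrogens by atom environment:
  5 × C (aromatic): 1 H each → 5
  4 × C: 3 H each → 12
  4 × C: no H
  4 × O: no H
  1 × C: 1 H
  1 × C (aromatic): no H
  1 × N (charge +1): no H
  1 × O: 1 H
  1 × O (charge -1): no H
  1 × S: no H
  Total hydrogens = 19.
Molecular formula: C15H19NO6S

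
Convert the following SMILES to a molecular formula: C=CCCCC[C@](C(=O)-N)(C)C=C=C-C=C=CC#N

C16H20N2O

Heavy atoms from the SMILES: 16 C, 2 N, 1 O.
Implicit hydrogens by atom environment:
  5 × C: 2 H each → 10
  5 × C: 1 H each → 5
  5 × C: no H
  1 × C: 3 H
  1 × N: 2 H
  1 × N: no H
  1 × O: no H
  Total hydrogens = 20.
Molecular formula: C16H20N2O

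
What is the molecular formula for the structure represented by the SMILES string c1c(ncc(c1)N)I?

Heavy atoms from the SMILES: 5 C, 1 I, 2 N.
Implicit hydrogens by atom environment:
  3 × C (aromatic): 1 H each → 3
  2 × C (aromatic): no H
  1 × I: no H
  1 × N: 2 H
  1 × N (aromatic): no H
  Total hydrogens = 5.
Molecular formula: C5H5IN2

C5H5IN2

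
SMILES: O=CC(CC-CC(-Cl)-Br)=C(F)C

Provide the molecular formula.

Heavy atoms from the SMILES: 1 Br, 8 C, 1 Cl, 1 F, 1 O.
Implicit hydrogens by atom environment:
  3 × C: 2 H each → 6
  2 × C: 1 H each → 2
  2 × C: no H
  1 × Br: no H
  1 × C: 3 H
  1 × Cl: no H
  1 × F: no H
  1 × O: no H
  Total hydrogens = 11.
Molecular formula: C8H11BrClFO

C8H11BrClFO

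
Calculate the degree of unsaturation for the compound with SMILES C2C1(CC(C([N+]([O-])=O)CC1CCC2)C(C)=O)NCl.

4

Molecular formula from the SMILES: C12H19ClN2O3.
DoU = (2C + 2 + N − H − X)/2 = (2·12 + 2 + 2 − 19 − 1)/2 = 8/2 = 4.
(Structurally: 2 ring(s) + 2 π bond(s) = 4.)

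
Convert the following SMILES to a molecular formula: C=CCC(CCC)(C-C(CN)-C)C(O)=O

Heavy atoms from the SMILES: 12 C, 1 N, 2 O.
Implicit hydrogens by atom environment:
  6 × C: 2 H each → 12
  2 × C: 3 H each → 6
  2 × C: 1 H each → 2
  2 × C: no H
  1 × N: 2 H
  1 × O: 1 H
  1 × O: no H
  Total hydrogens = 23.
Molecular formula: C12H23NO2

C12H23NO2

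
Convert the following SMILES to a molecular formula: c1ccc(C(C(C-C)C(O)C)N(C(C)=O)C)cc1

Heavy atoms from the SMILES: 15 C, 1 N, 2 O.
Implicit hydrogens by atom environment:
  5 × C (aromatic): 1 H each → 5
  4 × C: 3 H each → 12
  3 × C: 1 H each → 3
  1 × C: 2 H
  1 × C: no H
  1 × C (aromatic): no H
  1 × N: no H
  1 × O: 1 H
  1 × O: no H
  Total hydrogens = 23.
Molecular formula: C15H23NO2

C15H23NO2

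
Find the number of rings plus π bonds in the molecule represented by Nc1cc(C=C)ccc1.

5

Molecular formula from the SMILES: C8H9N.
DoU = (2C + 2 + N − H − X)/2 = (2·8 + 2 + 1 − 9 − 0)/2 = 10/2 = 5.
(Structurally: 1 ring(s) + 4 π bond(s) = 5.)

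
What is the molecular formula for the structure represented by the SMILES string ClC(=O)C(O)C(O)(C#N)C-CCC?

Heavy atoms from the SMILES: 8 C, 1 Cl, 1 N, 3 O.
Implicit hydrogens by atom environment:
  3 × C: 2 H each → 6
  3 × C: no H
  2 × O: 1 H each → 2
  1 × C: 3 H
  1 × C: 1 H
  1 × Cl: no H
  1 × N: no H
  1 × O: no H
  Total hydrogens = 12.
Molecular formula: C8H12ClNO3

C8H12ClNO3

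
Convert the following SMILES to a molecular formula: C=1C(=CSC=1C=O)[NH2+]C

Heavy atoms from the SMILES: 6 C, 1 N, 1 O, 1 S.
Implicit hydrogens by atom environment:
  2 × C (aromatic): 1 H each → 2
  2 × C (aromatic): no H
  1 × C: 3 H
  1 × C: 1 H
  1 × N (charge +1): 2 H
  1 × O: no H
  1 × S (aromatic): no H
  Total hydrogens = 8.
Net charge +1.
Molecular formula: C6H8NOS+

C6H8NOS+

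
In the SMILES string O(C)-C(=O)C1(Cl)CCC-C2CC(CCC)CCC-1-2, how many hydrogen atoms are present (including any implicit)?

25

Hydrogens are implicit in SMILES; fill each atom to its normal valence:
  8 × C: 2 H each → 16
  3 × C: 1 H each → 3
  2 × C: 3 H each → 6
  2 × C: no H
  2 × O: no H
  1 × Cl: no H
  Total hydrogens = 25.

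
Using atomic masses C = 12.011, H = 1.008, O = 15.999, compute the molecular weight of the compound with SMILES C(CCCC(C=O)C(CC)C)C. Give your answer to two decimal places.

170.30

Molecular formula: C11H22O.
M = 11×12.011 + 22×1.008 + 1×15.999 = 170.30 g/mol.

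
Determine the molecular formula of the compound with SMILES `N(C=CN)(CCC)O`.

C5H12N2O

Heavy atoms from the SMILES: 5 C, 2 N, 1 O.
Implicit hydrogens by atom environment:
  2 × C: 2 H each → 4
  2 × C: 1 H each → 2
  1 × C: 3 H
  1 × N: 2 H
  1 × N: no H
  1 × O: 1 H
  Total hydrogens = 12.
Molecular formula: C5H12N2O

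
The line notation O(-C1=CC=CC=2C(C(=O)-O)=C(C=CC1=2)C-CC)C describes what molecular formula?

C15H16O3

Heavy atoms from the SMILES: 15 C, 3 O.
Implicit hydrogens by atom environment:
  5 × C (aromatic): 1 H each → 5
  5 × C (aromatic): no H
  2 × C: 3 H each → 6
  2 × C: 2 H each → 4
  2 × O: no H
  1 × C: no H
  1 × O: 1 H
  Total hydrogens = 16.
Molecular formula: C15H16O3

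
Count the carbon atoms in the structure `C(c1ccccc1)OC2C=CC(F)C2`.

12

The symbol for carbon appears 12 times in the SMILES. Lowercase c denotes aromatic carbon and counts toward C.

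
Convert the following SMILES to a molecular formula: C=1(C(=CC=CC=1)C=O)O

Heavy atoms from the SMILES: 7 C, 2 O.
Implicit hydrogens by atom environment:
  4 × C (aromatic): 1 H each → 4
  2 × C (aromatic): no H
  1 × C: 1 H
  1 × O: 1 H
  1 × O: no H
  Total hydrogens = 6.
Molecular formula: C7H6O2

C7H6O2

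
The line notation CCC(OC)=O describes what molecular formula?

Heavy atoms from the SMILES: 4 C, 2 O.
Implicit hydrogens by atom environment:
  2 × C: 3 H each → 6
  2 × O: no H
  1 × C: 2 H
  1 × C: no H
  Total hydrogens = 8.
Molecular formula: C4H8O2

C4H8O2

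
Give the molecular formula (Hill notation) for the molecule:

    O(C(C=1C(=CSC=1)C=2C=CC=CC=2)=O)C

Heavy atoms from the SMILES: 12 C, 2 O, 1 S.
Implicit hydrogens by atom environment:
  7 × C (aromatic): 1 H each → 7
  3 × C (aromatic): no H
  2 × O: no H
  1 × C: 3 H
  1 × C: no H
  1 × S (aromatic): no H
  Total hydrogens = 10.
Molecular formula: C12H10O2S

C12H10O2S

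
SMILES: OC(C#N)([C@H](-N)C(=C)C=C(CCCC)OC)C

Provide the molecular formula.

C13H22N2O2

Heavy atoms from the SMILES: 13 C, 2 N, 2 O.
Implicit hydrogens by atom environment:
  4 × C: 2 H each → 8
  4 × C: no H
  3 × C: 3 H each → 9
  2 × C: 1 H each → 2
  1 × N: 2 H
  1 × N: no H
  1 × O: 1 H
  1 × O: no H
  Total hydrogens = 22.
Molecular formula: C13H22N2O2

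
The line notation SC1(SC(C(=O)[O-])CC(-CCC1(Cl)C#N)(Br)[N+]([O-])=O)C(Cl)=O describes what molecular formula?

C10H8BrCl2N2O5S2-

Heavy atoms from the SMILES: 1 Br, 10 C, 2 Cl, 2 N, 5 O, 2 S.
Implicit hydrogens by atom environment:
  6 × C: no H
  3 × C: 2 H each → 6
  3 × O: no H
  2 × Cl: no H
  2 × O (charge -1): no H
  1 × Br: no H
  1 × C: 1 H
  1 × N (charge +1): no H
  1 × N: no H
  1 × S: 1 H
  1 × S: no H
  Total hydrogens = 8.
Net charge -1.
Molecular formula: C10H8BrCl2N2O5S2-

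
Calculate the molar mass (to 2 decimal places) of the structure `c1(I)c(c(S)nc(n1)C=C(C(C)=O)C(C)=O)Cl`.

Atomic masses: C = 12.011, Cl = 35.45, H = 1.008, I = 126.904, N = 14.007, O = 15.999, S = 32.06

382.60

Molecular formula: C10H8ClIN2O2S.
M = 10×12.011 + 1×35.45 + 8×1.008 + 1×126.904 + 2×14.007 + 2×15.999 + 1×32.06 = 382.60 g/mol.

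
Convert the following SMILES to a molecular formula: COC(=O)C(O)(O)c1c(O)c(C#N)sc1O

Heavy atoms from the SMILES: 8 C, 1 N, 6 O, 1 S.
Implicit hydrogens by atom environment:
  4 × C (aromatic): no H
  4 × O: 1 H each → 4
  3 × C: no H
  2 × O: no H
  1 × C: 3 H
  1 × N: no H
  1 × S (aromatic): no H
  Total hydrogens = 7.
Molecular formula: C8H7NO6S

C8H7NO6S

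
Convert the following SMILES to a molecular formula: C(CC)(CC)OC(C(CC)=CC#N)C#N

Heavy atoms from the SMILES: 12 C, 2 N, 1 O.
Implicit hydrogens by atom environment:
  3 × C: 3 H each → 9
  3 × C: 2 H each → 6
  3 × C: 1 H each → 3
  3 × C: no H
  2 × N: no H
  1 × O: no H
  Total hydrogens = 18.
Molecular formula: C12H18N2O

C12H18N2O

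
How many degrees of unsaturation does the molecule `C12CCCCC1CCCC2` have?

2

Molecular formula from the SMILES: C10H18.
DoU = (2C + 2 + N − H − X)/2 = (2·10 + 2 + 0 − 18 − 0)/2 = 4/2 = 2.
(Structurally: 2 ring(s) + 0 π bond(s) = 2.)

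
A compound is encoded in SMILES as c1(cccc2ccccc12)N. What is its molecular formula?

Heavy atoms from the SMILES: 10 C, 1 N.
Implicit hydrogens by atom environment:
  7 × C (aromatic): 1 H each → 7
  3 × C (aromatic): no H
  1 × N: 2 H
  Total hydrogens = 9.
Molecular formula: C10H9N

C10H9N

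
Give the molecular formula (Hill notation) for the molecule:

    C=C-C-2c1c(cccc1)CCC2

Heavy atoms from the SMILES: 12 C.
Implicit hydrogens by atom environment:
  4 × C: 2 H each → 8
  4 × C (aromatic): 1 H each → 4
  2 × C: 1 H each → 2
  2 × C (aromatic): no H
  Total hydrogens = 14.
Molecular formula: C12H14

C12H14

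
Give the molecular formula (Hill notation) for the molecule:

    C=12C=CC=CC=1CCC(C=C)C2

C12H14

Heavy atoms from the SMILES: 12 C.
Implicit hydrogens by atom environment:
  4 × C: 2 H each → 8
  4 × C (aromatic): 1 H each → 4
  2 × C: 1 H each → 2
  2 × C (aromatic): no H
  Total hydrogens = 14.
Molecular formula: C12H14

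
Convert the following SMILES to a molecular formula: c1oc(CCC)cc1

C7H10O

Heavy atoms from the SMILES: 7 C, 1 O.
Implicit hydrogens by atom environment:
  3 × C (aromatic): 1 H each → 3
  2 × C: 2 H each → 4
  1 × C: 3 H
  1 × C (aromatic): no H
  1 × O (aromatic): no H
  Total hydrogens = 10.
Molecular formula: C7H10O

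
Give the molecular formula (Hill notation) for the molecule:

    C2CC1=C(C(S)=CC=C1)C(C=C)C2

Heavy atoms from the SMILES: 12 C, 1 S.
Implicit hydrogens by atom environment:
  4 × C: 2 H each → 8
  3 × C (aromatic): 1 H each → 3
  3 × C (aromatic): no H
  2 × C: 1 H each → 2
  1 × S: 1 H
  Total hydrogens = 14.
Molecular formula: C12H14S

C12H14S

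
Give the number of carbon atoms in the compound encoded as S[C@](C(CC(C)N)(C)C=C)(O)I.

The symbol for carbon appears 8 times in the SMILES.

8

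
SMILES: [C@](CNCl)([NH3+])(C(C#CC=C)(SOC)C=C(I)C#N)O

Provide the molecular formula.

Heavy atoms from the SMILES: 11 C, 1 Cl, 1 I, 3 N, 2 O, 1 S.
Implicit hydrogens by atom environment:
  6 × C: no H
  2 × C: 2 H each → 4
  2 × C: 1 H each → 2
  1 × C: 3 H
  1 × Cl: no H
  1 × I: no H
  1 × N (charge +1): 3 H
  1 × N: 1 H
  1 × N: no H
  1 × O: 1 H
  1 × O: no H
  1 × S: no H
  Total hydrogens = 14.
Net charge +1.
Molecular formula: C11H14ClIN3O2S+

C11H14ClIN3O2S+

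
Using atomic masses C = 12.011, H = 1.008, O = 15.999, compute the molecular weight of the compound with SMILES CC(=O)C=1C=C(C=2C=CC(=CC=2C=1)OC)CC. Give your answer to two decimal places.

Molecular formula: C15H16O2.
M = 15×12.011 + 16×1.008 + 2×15.999 = 228.29 g/mol.

228.29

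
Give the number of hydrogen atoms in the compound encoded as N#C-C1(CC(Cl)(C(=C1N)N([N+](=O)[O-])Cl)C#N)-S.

Hydrogens are implicit in SMILES; fill each atom to its normal valence:
  6 × C: no H
  3 × N: no H
  2 × Cl: no H
  1 × C: 2 H
  1 × N: 2 H
  1 × N (charge +1): no H
  1 × O: no H
  1 × O (charge -1): no H
  1 × S: 1 H
  Total hydrogens = 5.

5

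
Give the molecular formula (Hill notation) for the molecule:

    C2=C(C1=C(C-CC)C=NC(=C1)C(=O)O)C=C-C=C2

C15H15NO2

Heavy atoms from the SMILES: 15 C, 1 N, 2 O.
Implicit hydrogens by atom environment:
  7 × C (aromatic): 1 H each → 7
  4 × C (aromatic): no H
  2 × C: 2 H each → 4
  1 × C: 3 H
  1 × C: no H
  1 × N (aromatic): no H
  1 × O: 1 H
  1 × O: no H
  Total hydrogens = 15.
Molecular formula: C15H15NO2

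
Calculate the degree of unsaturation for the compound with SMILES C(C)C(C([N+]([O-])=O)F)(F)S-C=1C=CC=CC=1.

5

Molecular formula from the SMILES: C10H11F2NO2S.
DoU = (2C + 2 + N − H − X)/2 = (2·10 + 2 + 1 − 11 − 2)/2 = 10/2 = 5.
(Structurally: 1 ring(s) + 4 π bond(s) = 5.)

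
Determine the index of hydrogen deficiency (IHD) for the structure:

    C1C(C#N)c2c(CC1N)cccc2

7

Molecular formula from the SMILES: C11H12N2.
DoU = (2C + 2 + N − H − X)/2 = (2·11 + 2 + 2 − 12 − 0)/2 = 14/2 = 7.
(Structurally: 2 ring(s) + 5 π bond(s) = 7.)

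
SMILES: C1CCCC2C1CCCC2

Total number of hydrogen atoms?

18

Hydrogens are implicit in SMILES; fill each atom to its normal valence:
  8 × C: 2 H each → 16
  2 × C: 1 H each → 2
  Total hydrogens = 18.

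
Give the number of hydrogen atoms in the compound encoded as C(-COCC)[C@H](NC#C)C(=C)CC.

Hydrogens are implicit in SMILES; fill each atom to its normal valence:
  5 × C: 2 H each → 10
  2 × C: 3 H each → 6
  2 × C: 1 H each → 2
  2 × C: no H
  1 × N: 1 H
  1 × O: no H
  Total hydrogens = 19.

19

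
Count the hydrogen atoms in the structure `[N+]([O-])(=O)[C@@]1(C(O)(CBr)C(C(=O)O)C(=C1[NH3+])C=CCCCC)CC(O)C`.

26

Hydrogens are implicit in SMILES; fill each atom to its normal valence:
  5 × C: 2 H each → 10
  5 × C: no H
  4 × C: 1 H each → 4
  3 × O: 1 H each → 3
  2 × C: 3 H each → 6
  2 × O: no H
  1 × Br: no H
  1 × N (charge +1): 3 H
  1 × N (charge +1): no H
  1 × O (charge -1): no H
  Total hydrogens = 26.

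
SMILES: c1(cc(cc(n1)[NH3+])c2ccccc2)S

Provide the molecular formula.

Heavy atoms from the SMILES: 11 C, 2 N, 1 S.
Implicit hydrogens by atom environment:
  7 × C (aromatic): 1 H each → 7
  4 × C (aromatic): no H
  1 × N (charge +1): 3 H
  1 × N (aromatic): no H
  1 × S: 1 H
  Total hydrogens = 11.
Net charge +1.
Molecular formula: C11H11N2S+

C11H11N2S+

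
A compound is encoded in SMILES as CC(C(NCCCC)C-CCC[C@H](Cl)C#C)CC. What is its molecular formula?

C16H30ClN

Heavy atoms from the SMILES: 16 C, 1 Cl, 1 N.
Implicit hydrogens by atom environment:
  8 × C: 2 H each → 16
  4 × C: 1 H each → 4
  3 × C: 3 H each → 9
  1 × C: no H
  1 × Cl: no H
  1 × N: 1 H
  Total hydrogens = 30.
Molecular formula: C16H30ClN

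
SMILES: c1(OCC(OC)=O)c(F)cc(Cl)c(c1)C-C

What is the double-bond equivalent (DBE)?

Molecular formula from the SMILES: C11H12ClFO3.
DoU = (2C + 2 + N − H − X)/2 = (2·11 + 2 + 0 − 12 − 2)/2 = 10/2 = 5.
(Structurally: 1 ring(s) + 4 π bond(s) = 5.)

5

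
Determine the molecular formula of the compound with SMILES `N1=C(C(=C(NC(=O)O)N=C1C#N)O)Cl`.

C6H3ClN4O3

Heavy atoms from the SMILES: 6 C, 1 Cl, 4 N, 3 O.
Implicit hydrogens by atom environment:
  4 × C (aromatic): no H
  2 × C: no H
  2 × N (aromatic): no H
  2 × O: 1 H each → 2
  1 × Cl: no H
  1 × N: 1 H
  1 × N: no H
  1 × O: no H
  Total hydrogens = 3.
Molecular formula: C6H3ClN4O3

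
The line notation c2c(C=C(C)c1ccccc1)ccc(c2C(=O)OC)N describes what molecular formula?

C17H17NO2

Heavy atoms from the SMILES: 17 C, 1 N, 2 O.
Implicit hydrogens by atom environment:
  8 × C (aromatic): 1 H each → 8
  4 × C (aromatic): no H
  2 × C: 3 H each → 6
  2 × C: no H
  2 × O: no H
  1 × C: 1 H
  1 × N: 2 H
  Total hydrogens = 17.
Molecular formula: C17H17NO2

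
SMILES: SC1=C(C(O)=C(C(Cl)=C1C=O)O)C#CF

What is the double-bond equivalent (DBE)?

Molecular formula from the SMILES: C9H4ClFO3S.
DoU = (2C + 2 + N − H − X)/2 = (2·9 + 2 + 0 − 4 − 2)/2 = 14/2 = 7.
(Structurally: 1 ring(s) + 6 π bond(s) = 7.)

7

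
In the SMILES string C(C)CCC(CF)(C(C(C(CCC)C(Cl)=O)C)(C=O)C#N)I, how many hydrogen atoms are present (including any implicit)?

24

Hydrogens are implicit in SMILES; fill each atom to its normal valence:
  6 × C: 2 H each → 12
  4 × C: no H
  3 × C: 3 H each → 9
  3 × C: 1 H each → 3
  2 × O: no H
  1 × Cl: no H
  1 × F: no H
  1 × I: no H
  1 × N: no H
  Total hydrogens = 24.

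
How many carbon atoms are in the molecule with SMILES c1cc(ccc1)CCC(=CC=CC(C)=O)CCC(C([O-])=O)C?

The symbol for carbon appears 19 times in the SMILES. Lowercase c denotes aromatic carbon and counts toward C.

19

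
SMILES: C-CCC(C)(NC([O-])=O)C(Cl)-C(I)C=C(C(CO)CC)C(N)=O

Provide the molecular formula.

C15H25ClIN2O4-

Heavy atoms from the SMILES: 15 C, 1 Cl, 1 I, 2 N, 4 O.
Implicit hydrogens by atom environment:
  4 × C: 2 H each → 8
  4 × C: 1 H each → 4
  4 × C: no H
  3 × C: 3 H each → 9
  2 × O: no H
  1 × Cl: no H
  1 × I: no H
  1 × N: 2 H
  1 × N: 1 H
  1 × O: 1 H
  1 × O (charge -1): no H
  Total hydrogens = 25.
Net charge -1.
Molecular formula: C15H25ClIN2O4-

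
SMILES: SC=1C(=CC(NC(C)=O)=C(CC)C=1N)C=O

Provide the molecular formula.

C11H14N2O2S

Heavy atoms from the SMILES: 11 C, 2 N, 2 O, 1 S.
Implicit hydrogens by atom environment:
  5 × C (aromatic): no H
  2 × C: 3 H each → 6
  2 × O: no H
  1 × C: 2 H
  1 × C (aromatic): 1 H
  1 × C: 1 H
  1 × C: no H
  1 × N: 2 H
  1 × N: 1 H
  1 × S: 1 H
  Total hydrogens = 14.
Molecular formula: C11H14N2O2S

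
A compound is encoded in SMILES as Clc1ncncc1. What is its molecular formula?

Heavy atoms from the SMILES: 4 C, 1 Cl, 2 N.
Implicit hydrogens by atom environment:
  3 × C (aromatic): 1 H each → 3
  2 × N (aromatic): no H
  1 × C (aromatic): no H
  1 × Cl: no H
  Total hydrogens = 3.
Molecular formula: C4H3ClN2

C4H3ClN2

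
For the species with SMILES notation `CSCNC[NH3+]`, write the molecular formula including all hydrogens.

C3H11N2S+

Heavy atoms from the SMILES: 3 C, 2 N, 1 S.
Implicit hydrogens by atom environment:
  2 × C: 2 H each → 4
  1 × C: 3 H
  1 × N (charge +1): 3 H
  1 × N: 1 H
  1 × S: no H
  Total hydrogens = 11.
Net charge +1.
Molecular formula: C3H11N2S+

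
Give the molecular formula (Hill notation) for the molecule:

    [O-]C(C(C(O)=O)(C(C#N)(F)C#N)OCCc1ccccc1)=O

Heavy atoms from the SMILES: 14 C, 1 F, 2 N, 5 O.
Implicit hydrogens by atom environment:
  6 × C: no H
  5 × C (aromatic): 1 H each → 5
  3 × O: no H
  2 × C: 2 H each → 4
  2 × N: no H
  1 × C (aromatic): no H
  1 × F: no H
  1 × O: 1 H
  1 × O (charge -1): no H
  Total hydrogens = 10.
Net charge -1.
Molecular formula: C14H10FN2O5-

C14H10FN2O5-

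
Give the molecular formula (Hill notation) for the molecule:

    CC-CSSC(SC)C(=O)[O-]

Heavy atoms from the SMILES: 6 C, 2 O, 3 S.
Implicit hydrogens by atom environment:
  3 × S: no H
  2 × C: 3 H each → 6
  2 × C: 2 H each → 4
  1 × C: 1 H
  1 × C: no H
  1 × O: no H
  1 × O (charge -1): no H
  Total hydrogens = 11.
Net charge -1.
Molecular formula: C6H11O2S3-

C6H11O2S3-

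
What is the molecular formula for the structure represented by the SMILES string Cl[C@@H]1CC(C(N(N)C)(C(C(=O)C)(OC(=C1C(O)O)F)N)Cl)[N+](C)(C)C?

Heavy atoms from the SMILES: 14 C, 2 Cl, 1 F, 4 N, 4 O.
Implicit hydrogens by atom environment:
  5 × C: 3 H each → 15
  5 × C: no H
  3 × C: 1 H each → 3
  2 × Cl: no H
  2 × N: 2 H each → 4
  2 × O: 1 H each → 2
  2 × O: no H
  1 × C: 2 H
  1 × F: no H
  1 × N (charge +1): no H
  1 × N: no H
  Total hydrogens = 26.
Net charge +1.
Molecular formula: C14H26Cl2FN4O4+

C14H26Cl2FN4O4+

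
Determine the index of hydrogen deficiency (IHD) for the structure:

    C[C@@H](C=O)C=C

Molecular formula from the SMILES: C5H8O.
DoU = (2C + 2 + N − H − X)/2 = (2·5 + 2 + 0 − 8 − 0)/2 = 4/2 = 2.
(Structurally: 0 ring(s) + 2 π bond(s) = 2.)

2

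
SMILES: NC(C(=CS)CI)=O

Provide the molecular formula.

C4H6INOS

Heavy atoms from the SMILES: 4 C, 1 I, 1 N, 1 O, 1 S.
Implicit hydrogens by atom environment:
  2 × C: no H
  1 × C: 2 H
  1 × C: 1 H
  1 × I: no H
  1 × N: 2 H
  1 × O: no H
  1 × S: 1 H
  Total hydrogens = 6.
Molecular formula: C4H6INOS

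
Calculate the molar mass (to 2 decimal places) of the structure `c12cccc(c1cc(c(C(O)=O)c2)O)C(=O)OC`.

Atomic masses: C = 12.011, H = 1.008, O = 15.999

246.22

Molecular formula: C13H10O5.
M = 13×12.011 + 10×1.008 + 5×15.999 = 246.22 g/mol.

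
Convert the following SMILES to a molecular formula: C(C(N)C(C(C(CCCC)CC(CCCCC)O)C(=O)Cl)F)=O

Heavy atoms from the SMILES: 17 C, 1 Cl, 1 F, 1 N, 3 O.
Implicit hydrogens by atom environment:
  8 × C: 2 H each → 16
  6 × C: 1 H each → 6
  2 × C: 3 H each → 6
  2 × O: no H
  1 × C: no H
  1 × Cl: no H
  1 × F: no H
  1 × N: 2 H
  1 × O: 1 H
  Total hydrogens = 31.
Molecular formula: C17H31ClFNO3

C17H31ClFNO3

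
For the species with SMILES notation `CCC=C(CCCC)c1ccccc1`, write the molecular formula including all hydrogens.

Heavy atoms from the SMILES: 14 C.
Implicit hydrogens by atom environment:
  5 × C (aromatic): 1 H each → 5
  4 × C: 2 H each → 8
  2 × C: 3 H each → 6
  1 × C: 1 H
  1 × C: no H
  1 × C (aromatic): no H
  Total hydrogens = 20.
Molecular formula: C14H20

C14H20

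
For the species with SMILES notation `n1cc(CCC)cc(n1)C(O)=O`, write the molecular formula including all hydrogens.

C8H10N2O2

Heavy atoms from the SMILES: 8 C, 2 N, 2 O.
Implicit hydrogens by atom environment:
  2 × C: 2 H each → 4
  2 × C (aromatic): 1 H each → 2
  2 × C (aromatic): no H
  2 × N (aromatic): no H
  1 × C: 3 H
  1 × C: no H
  1 × O: 1 H
  1 × O: no H
  Total hydrogens = 10.
Molecular formula: C8H10N2O2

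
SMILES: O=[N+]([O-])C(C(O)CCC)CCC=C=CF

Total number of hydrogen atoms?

16

Hydrogens are implicit in SMILES; fill each atom to its normal valence:
  4 × C: 2 H each → 8
  4 × C: 1 H each → 4
  1 × C: 3 H
  1 × C: no H
  1 × F: no H
  1 × N (charge +1): no H
  1 × O: 1 H
  1 × O: no H
  1 × O (charge -1): no H
  Total hydrogens = 16.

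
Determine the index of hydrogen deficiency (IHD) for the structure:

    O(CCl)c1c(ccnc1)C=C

Molecular formula from the SMILES: C8H8ClNO.
DoU = (2C + 2 + N − H − X)/2 = (2·8 + 2 + 1 − 8 − 1)/2 = 10/2 = 5.
(Structurally: 1 ring(s) + 4 π bond(s) = 5.)

5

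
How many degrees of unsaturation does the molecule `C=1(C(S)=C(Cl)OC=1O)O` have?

3

Molecular formula from the SMILES: C4H3ClO3S.
DoU = (2C + 2 + N − H − X)/2 = (2·4 + 2 + 0 − 3 − 1)/2 = 6/2 = 3.
(Structurally: 1 ring(s) + 2 π bond(s) = 3.)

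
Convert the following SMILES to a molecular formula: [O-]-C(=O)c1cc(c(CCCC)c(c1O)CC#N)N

C13H15N2O3-

Heavy atoms from the SMILES: 13 C, 2 N, 3 O.
Implicit hydrogens by atom environment:
  5 × C (aromatic): no H
  4 × C: 2 H each → 8
  2 × C: no H
  1 × C: 3 H
  1 × C (aromatic): 1 H
  1 × N: 2 H
  1 × N: no H
  1 × O: 1 H
  1 × O: no H
  1 × O (charge -1): no H
  Total hydrogens = 15.
Net charge -1.
Molecular formula: C13H15N2O3-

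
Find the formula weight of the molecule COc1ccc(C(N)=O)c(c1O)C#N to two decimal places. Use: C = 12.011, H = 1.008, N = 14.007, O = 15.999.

192.17

Molecular formula: C9H8N2O3.
M = 9×12.011 + 8×1.008 + 2×14.007 + 3×15.999 = 192.17 g/mol.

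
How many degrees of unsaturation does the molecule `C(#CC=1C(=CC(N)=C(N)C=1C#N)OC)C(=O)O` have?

9

Molecular formula from the SMILES: C11H9N3O3.
DoU = (2C + 2 + N − H − X)/2 = (2·11 + 2 + 3 − 9 − 0)/2 = 18/2 = 9.
(Structurally: 1 ring(s) + 8 π bond(s) = 9.)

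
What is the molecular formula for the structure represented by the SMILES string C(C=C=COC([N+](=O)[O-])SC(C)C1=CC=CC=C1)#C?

Heavy atoms from the SMILES: 14 C, 1 N, 3 O, 1 S.
Implicit hydrogens by atom environment:
  5 × C: 1 H each → 5
  5 × C (aromatic): 1 H each → 5
  2 × C: no H
  2 × O: no H
  1 × C: 3 H
  1 × C (aromatic): no H
  1 × N (charge +1): no H
  1 × O (charge -1): no H
  1 × S: no H
  Total hydrogens = 13.
Molecular formula: C14H13NO3S

C14H13NO3S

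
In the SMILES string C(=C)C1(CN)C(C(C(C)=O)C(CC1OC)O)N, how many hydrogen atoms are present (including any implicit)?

22

Hydrogens are implicit in SMILES; fill each atom to its normal valence:
  5 × C: 1 H each → 5
  3 × C: 2 H each → 6
  2 × C: 3 H each → 6
  2 × C: no H
  2 × N: 2 H each → 4
  2 × O: no H
  1 × O: 1 H
  Total hydrogens = 22.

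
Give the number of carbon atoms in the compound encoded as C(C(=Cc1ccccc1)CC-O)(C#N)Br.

The symbol for carbon appears 12 times in the SMILES. Lowercase c denotes aromatic carbon and counts toward C.

12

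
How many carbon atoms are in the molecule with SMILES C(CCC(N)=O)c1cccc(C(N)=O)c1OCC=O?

13

The symbol for carbon appears 13 times in the SMILES. Lowercase c denotes aromatic carbon and counts toward C.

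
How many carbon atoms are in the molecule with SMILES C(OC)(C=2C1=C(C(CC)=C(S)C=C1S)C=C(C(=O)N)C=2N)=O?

The symbol for carbon appears 15 times in the SMILES.

15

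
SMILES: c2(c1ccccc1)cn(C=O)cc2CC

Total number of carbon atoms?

The symbol for carbon appears 13 times in the SMILES. Lowercase c denotes aromatic carbon and counts toward C.

13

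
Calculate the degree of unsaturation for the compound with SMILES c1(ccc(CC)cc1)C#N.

Molecular formula from the SMILES: C9H9N.
DoU = (2C + 2 + N − H − X)/2 = (2·9 + 2 + 1 − 9 − 0)/2 = 12/2 = 6.
(Structurally: 1 ring(s) + 5 π bond(s) = 6.)

6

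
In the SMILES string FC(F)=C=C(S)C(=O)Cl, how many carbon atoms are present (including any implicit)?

4

The symbol for carbon appears 4 times in the SMILES. (Cl is a single chlorine, not C + l.)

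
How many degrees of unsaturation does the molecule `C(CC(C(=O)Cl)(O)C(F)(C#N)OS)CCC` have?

3

Molecular formula from the SMILES: C9H13ClFNO3S.
DoU = (2C + 2 + N − H − X)/2 = (2·9 + 2 + 1 − 13 − 2)/2 = 6/2 = 3.
(Structurally: 0 ring(s) + 3 π bond(s) = 3.)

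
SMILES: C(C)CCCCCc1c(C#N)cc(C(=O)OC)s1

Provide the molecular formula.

Heavy atoms from the SMILES: 14 C, 1 N, 2 O, 1 S.
Implicit hydrogens by atom environment:
  6 × C: 2 H each → 12
  3 × C (aromatic): no H
  2 × C: 3 H each → 6
  2 × C: no H
  2 × O: no H
  1 × C (aromatic): 1 H
  1 × N: no H
  1 × S (aromatic): no H
  Total hydrogens = 19.
Molecular formula: C14H19NO2S

C14H19NO2S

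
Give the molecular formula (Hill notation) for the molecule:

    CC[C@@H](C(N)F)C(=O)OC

Heavy atoms from the SMILES: 6 C, 1 F, 1 N, 2 O.
Implicit hydrogens by atom environment:
  2 × C: 3 H each → 6
  2 × C: 1 H each → 2
  2 × O: no H
  1 × C: 2 H
  1 × C: no H
  1 × F: no H
  1 × N: 2 H
  Total hydrogens = 12.
Molecular formula: C6H12FNO2

C6H12FNO2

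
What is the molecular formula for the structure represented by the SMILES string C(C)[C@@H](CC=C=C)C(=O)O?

C8H12O2

Heavy atoms from the SMILES: 8 C, 2 O.
Implicit hydrogens by atom environment:
  3 × C: 2 H each → 6
  2 × C: 1 H each → 2
  2 × C: no H
  1 × C: 3 H
  1 × O: 1 H
  1 × O: no H
  Total hydrogens = 12.
Molecular formula: C8H12O2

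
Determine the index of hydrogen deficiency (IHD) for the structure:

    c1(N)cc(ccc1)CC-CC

4

Molecular formula from the SMILES: C10H15N.
DoU = (2C + 2 + N − H − X)/2 = (2·10 + 2 + 1 − 15 − 0)/2 = 8/2 = 4.
(Structurally: 1 ring(s) + 3 π bond(s) = 4.)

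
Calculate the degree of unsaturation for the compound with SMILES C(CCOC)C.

Molecular formula from the SMILES: C5H12O.
DoU = (2C + 2 + N − H − X)/2 = (2·5 + 2 + 0 − 12 − 0)/2 = 0/2 = 0.
(Structurally: 0 ring(s) + 0 π bond(s) = 0.)

0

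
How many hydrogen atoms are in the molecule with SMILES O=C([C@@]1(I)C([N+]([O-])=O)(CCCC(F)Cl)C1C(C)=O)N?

Hydrogens are implicit in SMILES; fill each atom to its normal valence:
  4 × C: no H
  3 × C: 2 H each → 6
  3 × O: no H
  2 × C: 1 H each → 2
  1 × C: 3 H
  1 × Cl: no H
  1 × F: no H
  1 × I: no H
  1 × N: 2 H
  1 × N (charge +1): no H
  1 × O (charge -1): no H
  Total hydrogens = 13.

13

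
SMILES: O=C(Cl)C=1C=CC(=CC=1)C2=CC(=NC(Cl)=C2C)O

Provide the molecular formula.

Heavy atoms from the SMILES: 13 C, 2 Cl, 1 N, 2 O.
Implicit hydrogens by atom environment:
  6 × C (aromatic): no H
  5 × C (aromatic): 1 H each → 5
  2 × Cl: no H
  1 × C: 3 H
  1 × C: no H
  1 × N (aromatic): no H
  1 × O: 1 H
  1 × O: no H
  Total hydrogens = 9.
Molecular formula: C13H9Cl2NO2

C13H9Cl2NO2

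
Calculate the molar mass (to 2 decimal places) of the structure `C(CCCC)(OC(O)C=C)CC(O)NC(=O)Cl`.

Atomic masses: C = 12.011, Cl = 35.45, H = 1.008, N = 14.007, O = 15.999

265.73

Molecular formula: C11H20ClNO4.
M = 11×12.011 + 1×35.45 + 20×1.008 + 1×14.007 + 4×15.999 = 265.73 g/mol.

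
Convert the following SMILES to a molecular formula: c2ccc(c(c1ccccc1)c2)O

Heavy atoms from the SMILES: 12 C, 1 O.
Implicit hydrogens by atom environment:
  9 × C (aromatic): 1 H each → 9
  3 × C (aromatic): no H
  1 × O: 1 H
  Total hydrogens = 10.
Molecular formula: C12H10O

C12H10O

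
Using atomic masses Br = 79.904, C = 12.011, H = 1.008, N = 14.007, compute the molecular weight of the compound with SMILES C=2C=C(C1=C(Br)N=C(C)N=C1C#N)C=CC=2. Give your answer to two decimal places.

Molecular formula: C12H8BrN3.
M = 1×79.904 + 12×12.011 + 8×1.008 + 3×14.007 = 274.12 g/mol.

274.12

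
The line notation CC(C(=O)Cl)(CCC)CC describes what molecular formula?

C8H15ClO

Heavy atoms from the SMILES: 8 C, 1 Cl, 1 O.
Implicit hydrogens by atom environment:
  3 × C: 3 H each → 9
  3 × C: 2 H each → 6
  2 × C: no H
  1 × Cl: no H
  1 × O: no H
  Total hydrogens = 15.
Molecular formula: C8H15ClO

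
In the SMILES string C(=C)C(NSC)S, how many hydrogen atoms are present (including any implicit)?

9

Hydrogens are implicit in SMILES; fill each atom to its normal valence:
  2 × C: 1 H each → 2
  1 × C: 3 H
  1 × C: 2 H
  1 × N: 1 H
  1 × S: 1 H
  1 × S: no H
  Total hydrogens = 9.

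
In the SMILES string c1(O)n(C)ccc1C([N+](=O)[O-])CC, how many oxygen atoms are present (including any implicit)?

The symbol for oxygen appears 3 times in the SMILES.

3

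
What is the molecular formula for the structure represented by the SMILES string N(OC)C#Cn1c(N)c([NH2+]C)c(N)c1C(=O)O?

Heavy atoms from the SMILES: 9 C, 5 N, 3 O.
Implicit hydrogens by atom environment:
  4 × C (aromatic): no H
  3 × C: no H
  2 × C: 3 H each → 6
  2 × N: 2 H each → 4
  2 × O: no H
  1 × N (charge +1): 2 H
  1 × N: 1 H
  1 × N (aromatic): no H
  1 × O: 1 H
  Total hydrogens = 14.
Net charge +1.
Molecular formula: C9H14N5O3+

C9H14N5O3+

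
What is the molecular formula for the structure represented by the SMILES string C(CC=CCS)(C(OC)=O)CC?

Heavy atoms from the SMILES: 9 C, 2 O, 1 S.
Implicit hydrogens by atom environment:
  3 × C: 2 H each → 6
  3 × C: 1 H each → 3
  2 × C: 3 H each → 6
  2 × O: no H
  1 × C: no H
  1 × S: 1 H
  Total hydrogens = 16.
Molecular formula: C9H16O2S

C9H16O2S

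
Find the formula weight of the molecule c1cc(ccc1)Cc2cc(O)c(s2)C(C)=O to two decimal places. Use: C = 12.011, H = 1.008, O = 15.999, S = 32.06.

Molecular formula: C13H12O2S.
M = 13×12.011 + 12×1.008 + 2×15.999 + 1×32.06 = 232.30 g/mol.

232.30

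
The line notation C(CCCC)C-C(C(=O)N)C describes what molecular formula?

C9H19NO

Heavy atoms from the SMILES: 9 C, 1 N, 1 O.
Implicit hydrogens by atom environment:
  5 × C: 2 H each → 10
  2 × C: 3 H each → 6
  1 × C: 1 H
  1 × C: no H
  1 × N: 2 H
  1 × O: no H
  Total hydrogens = 19.
Molecular formula: C9H19NO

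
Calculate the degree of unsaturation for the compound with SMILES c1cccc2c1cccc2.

Molecular formula from the SMILES: C10H8.
DoU = (2C + 2 + N − H − X)/2 = (2·10 + 2 + 0 − 8 − 0)/2 = 14/2 = 7.
(Structurally: 2 ring(s) + 5 π bond(s) = 7.)

7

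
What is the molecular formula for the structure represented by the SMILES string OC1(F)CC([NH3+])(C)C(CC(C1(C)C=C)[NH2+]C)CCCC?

[C16H33FN2O]2+

Heavy atoms from the SMILES: 16 C, 1 F, 2 N, 1 O.
Implicit hydrogens by atom environment:
  6 × C: 2 H each → 12
  4 × C: 3 H each → 12
  3 × C: 1 H each → 3
  3 × C: no H
  1 × F: no H
  1 × N (charge +1): 3 H
  1 × N (charge +1): 2 H
  1 × O: 1 H
  Total hydrogens = 33.
Net charge +2.
Molecular formula: [C16H33FN2O]2+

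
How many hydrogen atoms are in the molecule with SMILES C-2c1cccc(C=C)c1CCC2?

Hydrogens are implicit in SMILES; fill each atom to its normal valence:
  5 × C: 2 H each → 10
  3 × C (aromatic): 1 H each → 3
  3 × C (aromatic): no H
  1 × C: 1 H
  Total hydrogens = 14.

14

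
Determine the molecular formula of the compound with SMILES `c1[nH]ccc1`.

C4H5N

Heavy atoms from the SMILES: 4 C, 1 N.
Implicit hydrogens by atom environment:
  4 × C (aromatic): 1 H each → 4
  1 × N (aromatic): 1 H
  Total hydrogens = 5.
Molecular formula: C4H5N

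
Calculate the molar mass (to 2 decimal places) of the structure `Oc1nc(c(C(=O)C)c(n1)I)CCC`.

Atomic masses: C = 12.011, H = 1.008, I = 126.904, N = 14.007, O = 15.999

306.10

Molecular formula: C9H11IN2O2.
M = 9×12.011 + 11×1.008 + 1×126.904 + 2×14.007 + 2×15.999 = 306.10 g/mol.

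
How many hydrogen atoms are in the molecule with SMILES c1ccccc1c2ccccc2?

Hydrogens are implicit in SMILES; fill each atom to its normal valence:
  10 × C (aromatic): 1 H each → 10
  2 × C (aromatic): no H
  Total hydrogens = 10.

10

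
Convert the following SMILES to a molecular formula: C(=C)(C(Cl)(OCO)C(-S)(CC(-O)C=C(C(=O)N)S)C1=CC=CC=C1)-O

C16H20ClNO5S2

Heavy atoms from the SMILES: 16 C, 1 Cl, 1 N, 5 O, 2 S.
Implicit hydrogens by atom environment:
  5 × C (aromatic): 1 H each → 5
  5 × C: no H
  3 × C: 2 H each → 6
  3 × O: 1 H each → 3
  2 × C: 1 H each → 2
  2 × O: no H
  2 × S: 1 H each → 2
  1 × C (aromatic): no H
  1 × Cl: no H
  1 × N: 2 H
  Total hydrogens = 20.
Molecular formula: C16H20ClNO5S2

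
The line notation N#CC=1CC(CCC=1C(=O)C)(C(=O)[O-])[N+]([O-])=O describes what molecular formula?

C10H9N2O5-

Heavy atoms from the SMILES: 10 C, 2 N, 5 O.
Implicit hydrogens by atom environment:
  6 × C: no H
  3 × C: 2 H each → 6
  3 × O: no H
  2 × O (charge -1): no H
  1 × C: 3 H
  1 × N (charge +1): no H
  1 × N: no H
  Total hydrogens = 9.
Net charge -1.
Molecular formula: C10H9N2O5-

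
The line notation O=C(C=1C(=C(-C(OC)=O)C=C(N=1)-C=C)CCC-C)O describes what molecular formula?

C14H17NO4

Heavy atoms from the SMILES: 14 C, 1 N, 4 O.
Implicit hydrogens by atom environment:
  4 × C: 2 H each → 8
  4 × C (aromatic): no H
  3 × O: no H
  2 × C: 3 H each → 6
  2 × C: no H
  1 × C (aromatic): 1 H
  1 × C: 1 H
  1 × N (aromatic): no H
  1 × O: 1 H
  Total hydrogens = 17.
Molecular formula: C14H17NO4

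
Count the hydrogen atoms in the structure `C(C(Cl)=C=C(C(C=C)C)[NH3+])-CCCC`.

21

Hydrogens are implicit in SMILES; fill each atom to its normal valence:
  5 × C: 2 H each → 10
  3 × C: no H
  2 × C: 3 H each → 6
  2 × C: 1 H each → 2
  1 × Cl: no H
  1 × N (charge +1): 3 H
  Total hydrogens = 21.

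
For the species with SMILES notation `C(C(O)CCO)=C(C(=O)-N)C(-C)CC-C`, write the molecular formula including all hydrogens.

Heavy atoms from the SMILES: 11 C, 1 N, 3 O.
Implicit hydrogens by atom environment:
  4 × C: 2 H each → 8
  3 × C: 1 H each → 3
  2 × C: 3 H each → 6
  2 × C: no H
  2 × O: 1 H each → 2
  1 × N: 2 H
  1 × O: no H
  Total hydrogens = 21.
Molecular formula: C11H21NO3

C11H21NO3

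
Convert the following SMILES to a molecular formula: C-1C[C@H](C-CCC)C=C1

Heavy atoms from the SMILES: 9 C.
Implicit hydrogens by atom environment:
  5 × C: 2 H each → 10
  3 × C: 1 H each → 3
  1 × C: 3 H
  Total hydrogens = 16.
Molecular formula: C9H16

C9H16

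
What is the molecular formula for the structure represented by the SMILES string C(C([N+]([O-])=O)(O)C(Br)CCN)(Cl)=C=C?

Heavy atoms from the SMILES: 1 Br, 7 C, 1 Cl, 2 N, 3 O.
Implicit hydrogens by atom environment:
  3 × C: 2 H each → 6
  3 × C: no H
  1 × Br: no H
  1 × C: 1 H
  1 × Cl: no H
  1 × N: 2 H
  1 × N (charge +1): no H
  1 × O: 1 H
  1 × O: no H
  1 × O (charge -1): no H
  Total hydrogens = 10.
Molecular formula: C7H10BrClN2O3

C7H10BrClN2O3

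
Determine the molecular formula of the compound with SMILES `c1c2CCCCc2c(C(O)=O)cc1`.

Heavy atoms from the SMILES: 11 C, 2 O.
Implicit hydrogens by atom environment:
  4 × C: 2 H each → 8
  3 × C (aromatic): 1 H each → 3
  3 × C (aromatic): no H
  1 × C: no H
  1 × O: 1 H
  1 × O: no H
  Total hydrogens = 12.
Molecular formula: C11H12O2

C11H12O2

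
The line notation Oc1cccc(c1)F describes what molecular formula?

Heavy atoms from the SMILES: 6 C, 1 F, 1 O.
Implicit hydrogens by atom environment:
  4 × C (aromatic): 1 H each → 4
  2 × C (aromatic): no H
  1 × F: no H
  1 × O: 1 H
  Total hydrogens = 5.
Molecular formula: C6H5FO

C6H5FO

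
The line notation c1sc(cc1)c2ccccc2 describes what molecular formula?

Heavy atoms from the SMILES: 10 C, 1 S.
Implicit hydrogens by atom environment:
  8 × C (aromatic): 1 H each → 8
  2 × C (aromatic): no H
  1 × S (aromatic): no H
  Total hydrogens = 8.
Molecular formula: C10H8S

C10H8S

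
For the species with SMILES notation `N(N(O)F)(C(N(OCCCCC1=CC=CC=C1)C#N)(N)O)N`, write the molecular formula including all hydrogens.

Heavy atoms from the SMILES: 12 C, 1 F, 6 N, 3 O.
Implicit hydrogens by atom environment:
  5 × C (aromatic): 1 H each → 5
  4 × C: 2 H each → 8
  4 × N: no H
  2 × C: no H
  2 × N: 2 H each → 4
  2 × O: 1 H each → 2
  1 × C (aromatic): no H
  1 × F: no H
  1 × O: no H
  Total hydrogens = 19.
Molecular formula: C12H19FN6O3

C12H19FN6O3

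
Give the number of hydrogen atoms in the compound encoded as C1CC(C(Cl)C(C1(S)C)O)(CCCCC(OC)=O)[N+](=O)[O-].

22

Hydrogens are implicit in SMILES; fill each atom to its normal valence:
  6 × C: 2 H each → 12
  3 × C: no H
  3 × O: no H
  2 × C: 3 H each → 6
  2 × C: 1 H each → 2
  1 × Cl: no H
  1 × N (charge +1): no H
  1 × O: 1 H
  1 × O (charge -1): no H
  1 × S: 1 H
  Total hydrogens = 22.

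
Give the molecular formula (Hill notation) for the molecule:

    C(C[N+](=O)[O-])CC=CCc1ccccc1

C12H15NO2

Heavy atoms from the SMILES: 12 C, 1 N, 2 O.
Implicit hydrogens by atom environment:
  5 × C (aromatic): 1 H each → 5
  4 × C: 2 H each → 8
  2 × C: 1 H each → 2
  1 × C (aromatic): no H
  1 × N (charge +1): no H
  1 × O: no H
  1 × O (charge -1): no H
  Total hydrogens = 15.
Molecular formula: C12H15NO2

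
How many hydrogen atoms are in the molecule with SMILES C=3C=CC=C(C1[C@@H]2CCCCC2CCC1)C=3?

Hydrogens are implicit in SMILES; fill each atom to its normal valence:
  7 × C: 2 H each → 14
  5 × C (aromatic): 1 H each → 5
  3 × C: 1 H each → 3
  1 × C (aromatic): no H
  Total hydrogens = 22.

22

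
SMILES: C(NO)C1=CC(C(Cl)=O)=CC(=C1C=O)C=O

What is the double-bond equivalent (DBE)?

7

Molecular formula from the SMILES: C10H8ClNO4.
DoU = (2C + 2 + N − H − X)/2 = (2·10 + 2 + 1 − 8 − 1)/2 = 14/2 = 7.
(Structurally: 1 ring(s) + 6 π bond(s) = 7.)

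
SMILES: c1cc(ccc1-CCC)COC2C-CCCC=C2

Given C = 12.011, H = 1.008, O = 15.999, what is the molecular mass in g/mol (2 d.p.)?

Molecular formula: C17H24O.
M = 17×12.011 + 24×1.008 + 1×15.999 = 244.38 g/mol.

244.38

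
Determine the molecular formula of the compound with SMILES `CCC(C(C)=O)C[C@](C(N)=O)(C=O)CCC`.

C12H21NO3

Heavy atoms from the SMILES: 12 C, 1 N, 3 O.
Implicit hydrogens by atom environment:
  4 × C: 2 H each → 8
  3 × C: 3 H each → 9
  3 × C: no H
  3 × O: no H
  2 × C: 1 H each → 2
  1 × N: 2 H
  Total hydrogens = 21.
Molecular formula: C12H21NO3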